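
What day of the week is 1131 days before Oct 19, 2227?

First find the weekday of Oct 19, 2227. Doomsday rule: the anchor day for the 2200s is Friday. For year 27: 27÷12 = 2 r 3, and 3÷4 = 0, so 2+3+0 = 5.
Friday + 5 ≡ Wednesday — that's 2227's doomsday.
In October the doomsday date is Oct 10.
Oct 19 is 9 days after Oct 10; 9 mod 7 = 2, so Wednesday + 2 = Friday.
1131 mod 7 = 4, so 1131 days before a Friday is Friday − 4 = Monday.

Monday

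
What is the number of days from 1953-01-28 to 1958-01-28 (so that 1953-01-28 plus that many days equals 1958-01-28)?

1826

Jan 28, 1953 → Jan 28, 1954: 365 days.
Jan 28, 1954 → Jan 28, 1955: 365 days.
Jan 28, 1955 → Jan 28, 1956: 365 days.
Jan 28, 1956 → Jan 28, 1957: 366 days (Feb 29, 1956 is in that span).
Jan 28, 1957 → Feb 28, 1957: 31 days (January has 31).
Feb 28, 1957 → Mar 28, 1957: 28 days (February has 28).
Mar 28, 1957 → Apr 28, 1957: 31 days (March has 31).
Apr 28, 1957 → May 28, 1957: 30 days (April has 30).
May 28, 1957 → Jun 28, 1957: 31 days (May has 31).
Jun 28, 1957 → Jul 28, 1957: 30 days (June has 30).
Jul 28, 1957 → Aug 28, 1957: 31 days (July has 31).
Aug 28, 1957 → Sep 28, 1957: 31 days (August has 31).
Sep 28, 1957 → Oct 28, 1957: 30 days (September has 30).
Oct 28, 1957 → Nov 28, 1957: 31 days (October has 31).
Nov 28, 1957 → Dec 28, 1957: 30 days (November has 30).
Dec 28, 1957 → Jan 28, 1958: 31 days.
Total: 1826 days.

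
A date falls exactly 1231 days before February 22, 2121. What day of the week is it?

Sunday

Feb 22, 2121 is a Saturday.
1231 mod 7 = 6, so 1231 days before a Saturday is Saturday − 6 = Sunday.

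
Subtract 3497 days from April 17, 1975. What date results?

−365 (one year) → Apr 17, 1974 (3132 left).
−365 (one year) → Apr 17, 1973 (2767 left).
−365 (one year) → Apr 17, 1972 (2402 left).
−366 (one year; includes Feb 29, 1972) → Apr 17, 1971 (2036 left).
−365 (one year) → Apr 17, 1970 (1671 left).
−365 (one year) → Apr 17, 1969 (1306 left).
−365 (one year) → Apr 17, 1968 (941 left).
−366 (one year; includes Feb 29, 1968) → Apr 17, 1967 (575 left).
−365 (one year) → Apr 17, 1966 (210 left).
−17 → Mar 31, 1966 (end of Mar, 31 days; 193 left).
−31 → Feb 28, 1966 (end of Feb, 28 days; 162 left).
−28 → Jan 31, 1966 (end of Jan, 31 days; 134 left).
−31 → Dec 31, 1965 (end of Dec, 31 days; 103 left).
−31 → Nov 30, 1965 (end of Nov, 30 days; 72 left).
−30 → Oct 31, 1965 (end of Oct, 31 days; 42 left).
−31 → Sep 30, 1965 (end of Sep, 30 days; 11 left).
−11 → Sep 19, 1965.

September 19, 1965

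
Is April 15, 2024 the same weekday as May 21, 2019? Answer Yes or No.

From May 21, 2019 to Apr 15, 2024 is 1791 days.
1791 mod 7 = 6, so they are different weekdays.
(May 21, 2019 is a Tuesday; Apr 15, 2024 is a Monday.)

No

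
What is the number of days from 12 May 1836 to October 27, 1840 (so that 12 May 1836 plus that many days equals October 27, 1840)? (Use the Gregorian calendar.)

May 12, 1836 → May 12, 1837: 365 days.
May 12, 1837 → May 12, 1838: 365 days.
May 12, 1838 → May 12, 1839: 365 days.
May 12, 1839 → May 12, 1840: 366 days (Feb 29, 1840 is in that span).
May 12, 1840 → Jun 12, 1840: 31 days (May has 31).
Jun 12, 1840 → Jul 12, 1840: 30 days (June has 30).
Jul 12, 1840 → Aug 12, 1840: 31 days (July has 31).
Aug 12, 1840 → Sep 12, 1840: 31 days (August has 31).
Sep 12, 1840 → Oct 12, 1840: 30 days (September has 30).
Oct 12, 1840 → Oct 27, 1840: 15 days.
Total: 1629 days.

1629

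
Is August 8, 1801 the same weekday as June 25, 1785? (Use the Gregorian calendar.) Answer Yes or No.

From Jun 25, 1785 to Aug 8, 1801 is 5887 days.
5887 mod 7 = 0, so they are the same weekday.
(Jun 25, 1785 is a Saturday; Aug 8, 1801 is a Saturday.)

Yes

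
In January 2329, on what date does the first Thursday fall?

January 1, 2329 is a Tuesday.
The first Thursday is therefore January 3 (2 days later).

January 3, 2329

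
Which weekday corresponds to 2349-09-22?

Thursday

Doomsday rule: the anchor day for the 2300s is Wednesday. For year 49: 49÷12 = 4 r 1, and 1÷4 = 0, so 4+1+0 = 5.
Wednesday + 5 ≡ Monday — that's 2349's doomsday.
In September the doomsday date is Sep 5.
Sep 22 is 17 days after Sep 5; 17 mod 7 = 3, so Monday + 3 = Thursday.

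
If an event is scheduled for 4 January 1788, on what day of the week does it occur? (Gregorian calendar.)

Doomsday rule: the anchor day for the 1700s is Sunday. For year 88: 88÷12 = 7 r 4, and 4÷4 = 1, so 7+4+1 = 12.
Sunday + 12 ≡ Friday — that's 1788's doomsday.
In January the doomsday date is Jan 4 (1788 is a leap year (divisible by 4)).
Jan 4 is the doomsday itself: Friday.

Friday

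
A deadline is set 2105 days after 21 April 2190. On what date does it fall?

January 25, 2196

+365 (one year) → Apr 21, 2191 (1740 left).
+366 (one year; includes Feb 29, 2192) → Apr 21, 2192 (1374 left).
+365 (one year) → Apr 21, 2193 (1009 left).
+365 (one year) → Apr 21, 2194 (644 left).
+365 (one year) → Apr 21, 2195 (279 left).
Apr has 30 days: +10 → May 1, 2195 (269 left).
May has 31 days: +31 → Jun 1, 2195 (238 left).
Jun has 30 days: +30 → Jul 1, 2195 (208 left).
Jul has 31 days: +31 → Aug 1, 2195 (177 left).
Aug has 31 days: +31 → Sep 1, 2195 (146 left).
Sep has 30 days: +30 → Oct 1, 2195 (116 left).
Oct has 31 days: +31 → Nov 1, 2195 (85 left).
Nov has 30 days: +30 → Dec 1, 2195 (55 left).
Dec has 31 days: +31 → Jan 1, 2196 (24 left).
+24 → Jan 25, 2196.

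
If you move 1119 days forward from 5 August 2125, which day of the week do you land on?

Saturday

First find the weekday of Aug 5, 2125. Doomsday rule: the anchor day for the 2100s is Sunday. For year 25: 25÷12 = 2 r 1, and 1÷4 = 0, so 2+1+0 = 3.
Sunday + 3 ≡ Wednesday — that's 2125's doomsday.
In August the doomsday date is Aug 8.
Aug 5 is 3 days before Aug 8; 3 mod 7 = 3, so Wednesday − 3 = Sunday.
1119 mod 7 = 6, so 1119 days after a Sunday is Sunday + 6 = Saturday.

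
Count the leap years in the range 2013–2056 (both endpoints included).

11

Multiples of 4 in [2013,2056]: 11.
Of those, multiples of 100: 0 (not leap unless ÷400).
Multiples of 400: 0.
Leap years = 11 − 0 + 0 = 11.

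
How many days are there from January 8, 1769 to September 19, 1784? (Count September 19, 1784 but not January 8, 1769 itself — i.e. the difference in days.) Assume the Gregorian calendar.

Jan 8, 1769 → Jan 8, 1770: 365 days.
Jan 8, 1770 → Jan 8, 1771: 365 days.
Jan 8, 1771 → Jan 8, 1772: 365 days.
Jan 8, 1772 → Jan 8, 1773: 366 days (Feb 29, 1772 is in that span).
Jan 8, 1773 → Jan 8, 1774: 365 days.
Jan 8, 1774 → Jan 8, 1775: 365 days.
Jan 8, 1775 → Jan 8, 1776: 365 days.
Jan 8, 1776 → Jan 8, 1777: 366 days (Feb 29, 1776 is in that span).
Jan 8, 1777 → Jan 8, 1778: 365 days.
Jan 8, 1778 → Jan 8, 1779: 365 days.
Jan 8, 1779 → Jan 8, 1780: 365 days.
Jan 8, 1780 → Jan 8, 1781: 366 days (Feb 29, 1780 is in that span).
Jan 8, 1781 → Jan 8, 1782: 365 days.
Jan 8, 1782 → Jan 8, 1783: 365 days.
Jan 8, 1783 → Jan 8, 1784: 365 days.
Jan 8, 1784 → Feb 8, 1784: 31 days (January has 31).
Feb 8, 1784 → Mar 8, 1784: 29 days (February has 29).
Mar 8, 1784 → Apr 8, 1784: 31 days (March has 31).
Apr 8, 1784 → May 8, 1784: 30 days (April has 30).
May 8, 1784 → Jun 8, 1784: 31 days (May has 31).
Jun 8, 1784 → Jul 8, 1784: 30 days (June has 30).
Jul 8, 1784 → Aug 8, 1784: 31 days (July has 31).
Aug 8, 1784 → Sep 8, 1784: 31 days (August has 31).
Sep 8, 1784 → Sep 19, 1784: 11 days.
Total: 5733 days.

5733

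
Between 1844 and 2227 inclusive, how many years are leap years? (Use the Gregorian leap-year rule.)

Multiples of 4 in [1844,2227]: 96.
Of those, multiples of 100: 4 (not leap unless ÷400).
Multiples of 400: 1.
Leap years = 96 − 4 + 1 = 93.

93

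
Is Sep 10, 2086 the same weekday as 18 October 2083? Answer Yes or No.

No

From Oct 18, 2083 to Sep 10, 2086 is 1058 days.
1058 mod 7 = 1, so they are different weekdays.
(Oct 18, 2083 is a Monday; Sep 10, 2086 is a Tuesday.)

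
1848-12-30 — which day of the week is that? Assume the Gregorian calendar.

Saturday

Doomsday rule: the anchor day for the 1800s is Friday. For year 48: 48÷12 = 4 r 0, and 0÷4 = 0, so 4+0+0 = 4.
Friday + 4 ≡ Tuesday — that's 1848's doomsday.
In December the doomsday date is Dec 12.
Dec 30 is 18 days after Dec 12; 18 mod 7 = 4, so Tuesday + 4 = Saturday.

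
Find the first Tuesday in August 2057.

August 1, 2057 is a Wednesday.
The first Tuesday is therefore August 7 (6 days later).

August 7, 2057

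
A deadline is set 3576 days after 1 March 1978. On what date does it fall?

+365 (one year) → Mar 1, 1979 (3211 left).
+366 (one year; includes Feb 29, 1980) → Mar 1, 1980 (2845 left).
+365 (one year) → Mar 1, 1981 (2480 left).
+365 (one year) → Mar 1, 1982 (2115 left).
+365 (one year) → Mar 1, 1983 (1750 left).
+366 (one year; includes Feb 29, 1984) → Mar 1, 1984 (1384 left).
+365 (one year) → Mar 1, 1985 (1019 left).
+365 (one year) → Mar 1, 1986 (654 left).
+365 (one year) → Mar 1, 1987 (289 left).
Mar has 31 days: +31 → Apr 1, 1987 (258 left).
Apr has 30 days: +30 → May 1, 1987 (228 left).
May has 31 days: +31 → Jun 1, 1987 (197 left).
Jun has 30 days: +30 → Jul 1, 1987 (167 left).
Jul has 31 days: +31 → Aug 1, 1987 (136 left).
Aug has 31 days: +31 → Sep 1, 1987 (105 left).
Sep has 30 days: +30 → Oct 1, 1987 (75 left).
Oct has 31 days: +31 → Nov 1, 1987 (44 left).
Nov has 30 days: +30 → Dec 1, 1987 (14 left).
+14 → Dec 15, 1987.

December 15, 1987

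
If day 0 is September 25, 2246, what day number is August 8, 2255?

3239

Sep 25, 2246 → Sep 25, 2247: 365 days.
Sep 25, 2247 → Sep 25, 2248: 366 days (Feb 29, 2248 is in that span).
Sep 25, 2248 → Sep 25, 2249: 365 days.
Sep 25, 2249 → Sep 25, 2250: 365 days.
Sep 25, 2250 → Sep 25, 2251: 365 days.
Sep 25, 2251 → Sep 25, 2252: 366 days (Feb 29, 2252 is in that span).
Sep 25, 2252 → Sep 25, 2253: 365 days.
Sep 25, 2253 → Sep 25, 2254: 365 days.
Sep 25, 2254 → Oct 25, 2254: 30 days (September has 30).
Oct 25, 2254 → Nov 25, 2254: 31 days (October has 31).
Nov 25, 2254 → Dec 25, 2254: 30 days (November has 30).
Dec 25, 2254 → Jan 25, 2255: 31 days (December has 31).
Jan 25, 2255 → Feb 25, 2255: 31 days (January has 31).
Feb 25, 2255 → Mar 25, 2255: 28 days (February has 28).
Mar 25, 2255 → Apr 25, 2255: 31 days (March has 31).
Apr 25, 2255 → May 25, 2255: 30 days (April has 30).
May 25, 2255 → Jun 25, 2255: 31 days (May has 31).
Jun 25, 2255 → Jul 25, 2255: 30 days (June has 30).
Jul 25, 2255 → Aug 8, 2255: 14 days.
Total: 3239 days.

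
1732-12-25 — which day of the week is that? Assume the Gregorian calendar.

Doomsday rule: the anchor day for the 1700s is Sunday. For year 32: 32÷12 = 2 r 8, and 8÷4 = 2, so 2+8+2 = 12.
Sunday + 12 ≡ Friday — that's 1732's doomsday.
In December the doomsday date is Dec 12.
Dec 25 is 13 days after Dec 12; 13 mod 7 = 6, so Friday + 6 = Thursday.

Thursday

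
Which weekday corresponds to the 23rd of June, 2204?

Doomsday rule: the anchor day for the 2200s is Friday. For year 04: 4÷12 = 0 r 4, and 4÷4 = 1, so 0+4+1 = 5.
Friday + 5 ≡ Wednesday — that's 2204's doomsday.
In June the doomsday date is Jun 6.
Jun 23 is 17 days after Jun 6; 17 mod 7 = 3, so Wednesday + 3 = Saturday.

Saturday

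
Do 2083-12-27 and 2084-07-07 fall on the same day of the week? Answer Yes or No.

From Dec 27, 2083 to Jul 7, 2084 is 193 days.
193 mod 7 = 4, so they are different weekdays.
(Dec 27, 2083 is a Monday; Jul 7, 2084 is a Friday.)

No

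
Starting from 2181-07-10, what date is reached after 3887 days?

March 1, 2192

+365 (one year) → Jul 10, 2182 (3522 left).
+365 (one year) → Jul 10, 2183 (3157 left).
+366 (one year; includes Feb 29, 2184) → Jul 10, 2184 (2791 left).
+365 (one year) → Jul 10, 2185 (2426 left).
+365 (one year) → Jul 10, 2186 (2061 left).
+365 (one year) → Jul 10, 2187 (1696 left).
+366 (one year; includes Feb 29, 2188) → Jul 10, 2188 (1330 left).
+365 (one year) → Jul 10, 2189 (965 left).
+365 (one year) → Jul 10, 2190 (600 left).
+365 (one year) → Jul 10, 2191 (235 left).
Jul has 31 days: +22 → Aug 1, 2191 (213 left).
Aug has 31 days: +31 → Sep 1, 2191 (182 left).
Sep has 30 days: +30 → Oct 1, 2191 (152 left).
Oct has 31 days: +31 → Nov 1, 2191 (121 left).
Nov has 30 days: +30 → Dec 1, 2191 (91 left).
Dec has 31 days: +31 → Jan 1, 2192 (60 left).
Jan has 31 days: +31 → Feb 1, 2192 (29 left).
Feb has 29 days: +29 → Mar 1, 2192 (0 left).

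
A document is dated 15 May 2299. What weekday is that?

Doomsday rule: the anchor day for the 2200s is Friday. For year 99: 99÷12 = 8 r 3, and 3÷4 = 0, so 8+3+0 = 11.
Friday + 11 ≡ Tuesday — that's 2299's doomsday.
In May the doomsday date is May 9.
May 15 is 6 days after May 9; 6 mod 7 = 6, so Tuesday + 6 = Monday.

Monday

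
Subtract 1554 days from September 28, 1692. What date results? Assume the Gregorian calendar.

−366 (one year; includes Feb 29, 1692) → Sep 28, 1691 (1188 left).
−365 (one year) → Sep 28, 1690 (823 left).
−365 (one year) → Sep 28, 1689 (458 left).
−365 (one year) → Sep 28, 1688 (93 left).
−28 → Aug 31, 1688 (end of Aug, 31 days; 65 left).
−31 → Jul 31, 1688 (end of Jul, 31 days; 34 left).
−31 → Jun 30, 1688 (end of Jun, 30 days; 3 left).
−3 → Jun 27, 1688.

June 27, 1688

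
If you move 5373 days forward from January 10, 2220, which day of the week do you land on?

First find the weekday of Jan 10, 2220. Doomsday rule: the anchor day for the 2200s is Friday. For year 20: 20÷12 = 1 r 8, and 8÷4 = 2, so 1+8+2 = 11.
Friday + 11 ≡ Tuesday — that's 2220's doomsday.
In January the doomsday date is Jan 4 (2220 is a leap year (divisible by 4)).
Jan 10 is 6 days after Jan 4; 6 mod 7 = 6, so Tuesday + 6 = Monday.
5373 mod 7 = 4, so 5373 days after a Monday is Monday + 4 = Friday.

Friday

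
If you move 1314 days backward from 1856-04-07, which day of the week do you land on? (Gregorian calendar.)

First find the weekday of Apr 7, 1856. Doomsday rule: the anchor day for the 1800s is Friday. For year 56: 56÷12 = 4 r 8, and 8÷4 = 2, so 4+8+2 = 14.
Friday + 14 ≡ Friday — that's 1856's doomsday.
In April the doomsday date is Apr 4.
Apr 7 is 3 days after Apr 4; 3 mod 7 = 3, so Friday + 3 = Monday.
1314 mod 7 = 5, so 1314 days before a Monday is Monday − 5 = Wednesday.

Wednesday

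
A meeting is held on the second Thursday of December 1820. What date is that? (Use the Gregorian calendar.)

December 1, 1820 is a Friday.
The first Thursday is therefore December 7 (6 days later).
The second Thursday is 7 + 1×7 = December 14.

December 14, 1820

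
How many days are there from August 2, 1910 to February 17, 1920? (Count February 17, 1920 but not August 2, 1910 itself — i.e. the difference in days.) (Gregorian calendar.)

Aug 2, 1910 → Aug 2, 1911: 365 days.
Aug 2, 1911 → Aug 2, 1912: 366 days (Feb 29, 1912 is in that span).
Aug 2, 1912 → Aug 2, 1913: 365 days.
Aug 2, 1913 → Aug 2, 1914: 365 days.
Aug 2, 1914 → Aug 2, 1915: 365 days.
Aug 2, 1915 → Aug 2, 1916: 366 days (Feb 29, 1916 is in that span).
Aug 2, 1916 → Aug 2, 1917: 365 days.
Aug 2, 1917 → Aug 2, 1918: 365 days.
Aug 2, 1918 → Aug 2, 1919: 365 days.
Aug 2, 1919 → Sep 2, 1919: 31 days (August has 31).
Sep 2, 1919 → Oct 2, 1919: 30 days (September has 30).
Oct 2, 1919 → Nov 2, 1919: 31 days (October has 31).
Nov 2, 1919 → Dec 2, 1919: 30 days (November has 30).
Dec 2, 1919 → Jan 2, 1920: 31 days (December has 31).
Jan 2, 1920 → Feb 2, 1920: 31 days (January has 31).
Feb 2, 1920 → Feb 17, 1920: 15 days.
Total: 3486 days.

3486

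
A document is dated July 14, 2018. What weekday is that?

Saturday

January 1, 2018 is a Monday.
Jan 1, 2018 → Feb 1, 2018: 31 days (January has 31).
Feb 1, 2018 → Mar 1, 2018: 28 days (February has 28).
Mar 1, 2018 → Apr 1, 2018: 31 days (March has 31).
Apr 1, 2018 → May 1, 2018: 30 days (April has 30).
May 1, 2018 → Jun 1, 2018: 31 days (May has 31).
Jun 1, 2018 → Jul 1, 2018: 30 days (June has 30).
Jul 1, 2018 → Jul 14, 2018: 13 days.
Total: 194 days.
194 mod 7 = 5, so Monday + 5 = Saturday.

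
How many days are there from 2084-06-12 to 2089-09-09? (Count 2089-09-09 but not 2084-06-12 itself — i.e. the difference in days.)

1915

Jun 12, 2084 → Jun 12, 2085: 365 days.
Jun 12, 2085 → Jun 12, 2086: 365 days.
Jun 12, 2086 → Jun 12, 2087: 365 days.
Jun 12, 2087 → Jun 12, 2088: 366 days (Feb 29, 2088 is in that span).
Jun 12, 2088 → Jun 12, 2089: 365 days.
Jun 12, 2089 → Jul 12, 2089: 30 days (June has 30).
Jul 12, 2089 → Aug 12, 2089: 31 days (July has 31).
Aug 12, 2089 → Sep 9, 2089: 28 days.
Total: 1915 days.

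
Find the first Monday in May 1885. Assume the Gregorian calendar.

May 4, 1885

May 1, 1885 is a Friday.
The first Monday is therefore May 4 (3 days later).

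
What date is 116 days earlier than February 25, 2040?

November 1, 2039

−25 → Jan 31, 2040 (end of Jan, 31 days; 91 left).
−31 → Dec 31, 2039 (end of Dec, 31 days; 60 left).
−31 → Nov 30, 2039 (end of Nov, 30 days; 29 left).
−29 → Nov 1, 2039.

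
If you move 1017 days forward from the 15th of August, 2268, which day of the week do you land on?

First find the weekday of Aug 15, 2268. Doomsday rule: the anchor day for the 2200s is Friday. For year 68: 68÷12 = 5 r 8, and 8÷4 = 2, so 5+8+2 = 15.
Friday + 15 ≡ Saturday — that's 2268's doomsday.
In August the doomsday date is Aug 8.
Aug 15 is 7 days after Aug 8; 7 mod 7 = 0, so Saturday + 0 = Saturday.
1017 mod 7 = 2, so 1017 days after a Saturday is Saturday + 2 = Monday.

Monday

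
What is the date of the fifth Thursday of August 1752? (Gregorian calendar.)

August 31, 1752

August 1, 1752 is a Tuesday.
The first Thursday is therefore August 3 (2 days later).
The fifth Thursday is 3 + 4×7 = August 31.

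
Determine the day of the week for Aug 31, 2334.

Friday

Doomsday rule: the anchor day for the 2300s is Wednesday. For year 34: 34÷12 = 2 r 10, and 10÷4 = 2, so 2+10+2 = 14.
Wednesday + 14 ≡ Wednesday — that's 2334's doomsday.
In August the doomsday date is Aug 8.
Aug 31 is 23 days after Aug 8; 23 mod 7 = 2, so Wednesday + 2 = Friday.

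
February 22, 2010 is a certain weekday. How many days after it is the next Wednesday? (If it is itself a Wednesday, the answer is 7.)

Feb 22, 2010 is a Monday.
From Monday to the next Wednesday is 2 days.

2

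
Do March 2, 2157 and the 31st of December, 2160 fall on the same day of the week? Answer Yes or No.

From Mar 2, 2157 to Dec 31, 2160 is 1400 days.
1400 mod 7 = 0, so they are the same weekday.
(Mar 2, 2157 is a Wednesday; Dec 31, 2160 is a Wednesday.)

Yes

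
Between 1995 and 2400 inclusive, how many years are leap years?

99

Multiples of 4 in [1995,2400]: 102.
Of those, multiples of 100: 5 (not leap unless ÷400).
Multiples of 400: 2.
Leap years = 102 − 5 + 2 = 99.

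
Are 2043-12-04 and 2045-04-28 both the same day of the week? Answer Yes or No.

From Dec 4, 2043 to Apr 28, 2045 is 511 days.
511 mod 7 = 0, so they are the same weekday.
(Dec 4, 2043 is a Friday; Apr 28, 2045 is a Friday.)

Yes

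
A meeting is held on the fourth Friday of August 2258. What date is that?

August 1, 2258 is a Sunday.
The first Friday is therefore August 6 (5 days later).
The fourth Friday is 6 + 3×7 = August 27.

August 27, 2258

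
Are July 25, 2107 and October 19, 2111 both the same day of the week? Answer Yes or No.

From Jul 25, 2107 to Oct 19, 2111 is 1547 days.
1547 mod 7 = 0, so they are the same weekday.
(Jul 25, 2107 is a Monday; Oct 19, 2111 is a Monday.)

Yes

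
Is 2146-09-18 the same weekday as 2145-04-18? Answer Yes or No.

From Apr 18, 2145 to Sep 18, 2146 is 518 days.
518 mod 7 = 0, so they are the same weekday.
(Apr 18, 2145 is a Sunday; Sep 18, 2146 is a Sunday.)

Yes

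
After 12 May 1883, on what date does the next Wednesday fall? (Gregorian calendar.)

May 12, 1883 is a Saturday.
From Saturday to the next Wednesday is 4 days.
May 12, 1883 + 4 = May 16, 1883.

May 16, 1883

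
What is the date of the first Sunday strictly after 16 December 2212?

Dec 16, 2212 is a Wednesday.
From Wednesday to the next Sunday is 4 days.
Dec 16, 2212 + 4 = Dec 20, 2212.

December 20, 2212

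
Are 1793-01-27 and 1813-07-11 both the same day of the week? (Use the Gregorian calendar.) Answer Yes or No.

Yes

From Jan 27, 1793 to Jul 11, 1813 is 7469 days.
7469 mod 7 = 0, so they are the same weekday.
(Jan 27, 1793 is a Sunday; Jul 11, 1813 is a Sunday.)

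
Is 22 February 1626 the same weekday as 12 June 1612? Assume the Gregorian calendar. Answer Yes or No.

From Jun 12, 1612 to Feb 22, 1626 is 5003 days.
5003 mod 7 = 5, so they are different weekdays.
(Jun 12, 1612 is a Tuesday; Feb 22, 1626 is a Sunday.)

No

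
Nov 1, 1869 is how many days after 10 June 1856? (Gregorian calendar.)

4892

Jun 10, 1856 → Jun 10, 1857: 365 days.
Jun 10, 1857 → Jun 10, 1858: 365 days.
Jun 10, 1858 → Jun 10, 1859: 365 days.
Jun 10, 1859 → Jun 10, 1860: 366 days (Feb 29, 1860 is in that span).
Jun 10, 1860 → Jun 10, 1861: 365 days.
Jun 10, 1861 → Jun 10, 1862: 365 days.
Jun 10, 1862 → Jun 10, 1863: 365 days.
Jun 10, 1863 → Jun 10, 1864: 366 days (Feb 29, 1864 is in that span).
Jun 10, 1864 → Jun 10, 1865: 365 days.
Jun 10, 1865 → Jun 10, 1866: 365 days.
Jun 10, 1866 → Jun 10, 1867: 365 days.
Jun 10, 1867 → Jun 10, 1868: 366 days (Feb 29, 1868 is in that span).
Jun 10, 1868 → Jun 10, 1869: 365 days.
Jun 10, 1869 → Jul 10, 1869: 30 days (June has 30).
Jul 10, 1869 → Aug 10, 1869: 31 days (July has 31).
Aug 10, 1869 → Sep 10, 1869: 31 days (August has 31).
Sep 10, 1869 → Oct 10, 1869: 30 days (September has 30).
Oct 10, 1869 → Nov 1, 1869: 22 days.
Total: 4892 days.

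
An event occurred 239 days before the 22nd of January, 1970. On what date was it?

−22 → Dec 31, 1969 (end of Dec, 31 days; 217 left).
−31 → Nov 30, 1969 (end of Nov, 30 days; 186 left).
−30 → Oct 31, 1969 (end of Oct, 31 days; 156 left).
−31 → Sep 30, 1969 (end of Sep, 30 days; 125 left).
−30 → Aug 31, 1969 (end of Aug, 31 days; 95 left).
−31 → Jul 31, 1969 (end of Jul, 31 days; 64 left).
−31 → Jun 30, 1969 (end of Jun, 30 days; 33 left).
−30 → May 31, 1969 (end of May, 31 days; 3 left).
−3 → May 28, 1969.

May 28, 1969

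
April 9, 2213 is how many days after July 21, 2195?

Jul 21, 2195 → Jul 21, 2196: 366 days (Feb 29, 2196 is in that span).
Jul 21, 2196 → Jul 21, 2197: 365 days.
Jul 21, 2197 → Jul 21, 2198: 365 days.
Jul 21, 2198 → Jul 21, 2199: 365 days.
Jul 21, 2199 → Jul 21, 2200: 365 days.
Jul 21, 2200 → Jul 21, 2201: 365 days.
Jul 21, 2201 → Jul 21, 2202: 365 days.
Jul 21, 2202 → Jul 21, 2203: 365 days.
Jul 21, 2203 → Jul 21, 2204: 366 days (Feb 29, 2204 is in that span).
Jul 21, 2204 → Jul 21, 2205: 365 days.
Jul 21, 2205 → Jul 21, 2206: 365 days.
Jul 21, 2206 → Jul 21, 2207: 365 days.
Jul 21, 2207 → Jul 21, 2208: 366 days (Feb 29, 2208 is in that span).
Jul 21, 2208 → Jul 21, 2209: 365 days.
Jul 21, 2209 → Jul 21, 2210: 365 days.
Jul 21, 2210 → Jul 21, 2211: 365 days.
Jul 21, 2211 → Jul 21, 2212: 366 days (Feb 29, 2212 is in that span).
Jul 21, 2212 → Aug 21, 2212: 31 days (July has 31).
Aug 21, 2212 → Sep 21, 2212: 31 days (August has 31).
Sep 21, 2212 → Oct 21, 2212: 30 days (September has 30).
Oct 21, 2212 → Nov 21, 2212: 31 days (October has 31).
Nov 21, 2212 → Dec 21, 2212: 30 days (November has 30).
Dec 21, 2212 → Jan 21, 2213: 31 days (December has 31).
Jan 21, 2213 → Feb 21, 2213: 31 days (January has 31).
Feb 21, 2213 → Mar 21, 2213: 28 days (February has 28).
Mar 21, 2213 → Apr 9, 2213: 19 days.
Total: 6471 days.

6471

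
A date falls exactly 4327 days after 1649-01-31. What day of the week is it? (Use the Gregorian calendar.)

Monday

Jan 31, 1649 is a Sunday.
4327 mod 7 = 1, so 4327 days after a Sunday is Sunday + 1 = Monday.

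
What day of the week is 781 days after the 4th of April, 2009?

First find the weekday of Apr 4, 2009. Doomsday rule: the anchor day for the 2000s is Tuesday. For year 09: 9÷12 = 0 r 9, and 9÷4 = 2, so 0+9+2 = 11.
Tuesday + 11 ≡ Saturday — that's 2009's doomsday.
In April the doomsday date is Apr 4.
Apr 4 is the doomsday itself: Saturday.
781 mod 7 = 4, so 781 days after a Saturday is Saturday + 4 = Wednesday.

Wednesday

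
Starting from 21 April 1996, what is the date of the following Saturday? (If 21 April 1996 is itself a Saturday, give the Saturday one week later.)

April 27, 1996

Apr 21, 1996 is a Sunday.
From Sunday to the next Saturday is 6 days.
Apr 21, 1996 + 6 = Apr 27, 1996.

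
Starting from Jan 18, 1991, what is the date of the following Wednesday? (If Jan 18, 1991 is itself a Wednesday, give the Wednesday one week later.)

Jan 18, 1991 is a Friday.
From Friday to the next Wednesday is 5 days.
Jan 18, 1991 + 5 = Jan 23, 1991.

January 23, 1991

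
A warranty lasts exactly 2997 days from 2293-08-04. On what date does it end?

+365 (one year) → Aug 4, 2294 (2632 left).
+365 (one year) → Aug 4, 2295 (2267 left).
+366 (one year; includes Feb 29, 2296) → Aug 4, 2296 (1901 left).
+365 (one year) → Aug 4, 2297 (1536 left).
+365 (one year) → Aug 4, 2298 (1171 left).
+365 (one year) → Aug 4, 2299 (806 left).
+365 (one year) → Aug 4, 2300 (441 left).
+365 (one year) → Aug 4, 2301 (76 left).
Aug has 31 days: +28 → Sep 1, 2301 (48 left).
Sep has 30 days: +30 → Oct 1, 2301 (18 left).
+18 → Oct 19, 2301.

October 19, 2301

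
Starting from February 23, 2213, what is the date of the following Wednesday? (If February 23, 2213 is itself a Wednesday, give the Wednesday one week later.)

Feb 23, 2213 is a Tuesday.
From Tuesday to the next Wednesday is 1 day.
Feb 23, 2213 + 1 = Feb 24, 2213.

February 24, 2213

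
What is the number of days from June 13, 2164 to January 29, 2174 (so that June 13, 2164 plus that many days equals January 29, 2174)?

3517

Jun 13, 2164 → Jun 13, 2165: 365 days.
Jun 13, 2165 → Jun 13, 2166: 365 days.
Jun 13, 2166 → Jun 13, 2167: 365 days.
Jun 13, 2167 → Jun 13, 2168: 366 days (Feb 29, 2168 is in that span).
Jun 13, 2168 → Jun 13, 2169: 365 days.
Jun 13, 2169 → Jun 13, 2170: 365 days.
Jun 13, 2170 → Jun 13, 2171: 365 days.
Jun 13, 2171 → Jun 13, 2172: 366 days (Feb 29, 2172 is in that span).
Jun 13, 2172 → Jun 13, 2173: 365 days.
Jun 13, 2173 → Jul 13, 2173: 30 days (June has 30).
Jul 13, 2173 → Aug 13, 2173: 31 days (July has 31).
Aug 13, 2173 → Sep 13, 2173: 31 days (August has 31).
Sep 13, 2173 → Oct 13, 2173: 30 days (September has 30).
Oct 13, 2173 → Nov 13, 2173: 31 days (October has 31).
Nov 13, 2173 → Dec 13, 2173: 30 days (November has 30).
Dec 13, 2173 → Jan 13, 2174: 31 days (December has 31).
Jan 13, 2174 → Jan 29, 2174: 16 days.
Total: 3517 days.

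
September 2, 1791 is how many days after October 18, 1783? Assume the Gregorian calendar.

Oct 18, 1783 → Oct 18, 1784: 366 days (Feb 29, 1784 is in that span).
Oct 18, 1784 → Oct 18, 1785: 365 days.
Oct 18, 1785 → Oct 18, 1786: 365 days.
Oct 18, 1786 → Oct 18, 1787: 365 days.
Oct 18, 1787 → Oct 18, 1788: 366 days (Feb 29, 1788 is in that span).
Oct 18, 1788 → Oct 18, 1789: 365 days.
Oct 18, 1789 → Oct 18, 1790: 365 days.
Oct 18, 1790 → Nov 18, 1790: 31 days (October has 31).
Nov 18, 1790 → Dec 18, 1790: 30 days (November has 30).
Dec 18, 1790 → Jan 18, 1791: 31 days (December has 31).
Jan 18, 1791 → Feb 18, 1791: 31 days (January has 31).
Feb 18, 1791 → Mar 18, 1791: 28 days (February has 28).
Mar 18, 1791 → Apr 18, 1791: 31 days (March has 31).
Apr 18, 1791 → May 18, 1791: 30 days (April has 30).
May 18, 1791 → Jun 18, 1791: 31 days (May has 31).
Jun 18, 1791 → Jul 18, 1791: 30 days (June has 30).
Jul 18, 1791 → Aug 18, 1791: 31 days (July has 31).
Aug 18, 1791 → Sep 2, 1791: 15 days.
Total: 2876 days.

2876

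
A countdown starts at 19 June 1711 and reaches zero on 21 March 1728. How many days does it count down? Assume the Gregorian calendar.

Jun 19, 1711 → Jun 19, 1712: 366 days (Feb 29, 1712 is in that span).
Jun 19, 1712 → Jun 19, 1713: 365 days.
Jun 19, 1713 → Jun 19, 1714: 365 days.
Jun 19, 1714 → Jun 19, 1715: 365 days.
Jun 19, 1715 → Jun 19, 1716: 366 days (Feb 29, 1716 is in that span).
Jun 19, 1716 → Jun 19, 1717: 365 days.
Jun 19, 1717 → Jun 19, 1718: 365 days.
Jun 19, 1718 → Jun 19, 1719: 365 days.
Jun 19, 1719 → Jun 19, 1720: 366 days (Feb 29, 1720 is in that span).
Jun 19, 1720 → Jun 19, 1721: 365 days.
Jun 19, 1721 → Jun 19, 1722: 365 days.
Jun 19, 1722 → Jun 19, 1723: 365 days.
Jun 19, 1723 → Jun 19, 1724: 366 days (Feb 29, 1724 is in that span).
Jun 19, 1724 → Jun 19, 1725: 365 days.
Jun 19, 1725 → Jun 19, 1726: 365 days.
Jun 19, 1726 → Jun 19, 1727: 365 days.
Jun 19, 1727 → Jul 19, 1727: 30 days (June has 30).
Jul 19, 1727 → Aug 19, 1727: 31 days (July has 31).
Aug 19, 1727 → Sep 19, 1727: 31 days (August has 31).
Sep 19, 1727 → Oct 19, 1727: 30 days (September has 30).
Oct 19, 1727 → Nov 19, 1727: 31 days (October has 31).
Nov 19, 1727 → Dec 19, 1727: 30 days (November has 30).
Dec 19, 1727 → Jan 19, 1728: 31 days (December has 31).
Jan 19, 1728 → Feb 19, 1728: 31 days (January has 31).
Feb 19, 1728 → Mar 19, 1728: 29 days (February has 29).
Mar 19, 1728 → Mar 21, 1728: 2 days.
Total: 6120 days.

6120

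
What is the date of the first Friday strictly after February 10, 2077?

February 12, 2077

Feb 10, 2077 is a Wednesday.
From Wednesday to the next Friday is 2 days.
Feb 10, 2077 + 2 = Feb 12, 2077.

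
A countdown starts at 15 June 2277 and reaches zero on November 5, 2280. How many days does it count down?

Jun 15, 2277 → Jun 15, 2278: 365 days.
Jun 15, 2278 → Jun 15, 2279: 365 days.
Jun 15, 2279 → Jun 15, 2280: 366 days (Feb 29, 2280 is in that span).
Jun 15, 2280 → Jul 15, 2280: 30 days (June has 30).
Jul 15, 2280 → Aug 15, 2280: 31 days (July has 31).
Aug 15, 2280 → Sep 15, 2280: 31 days (August has 31).
Sep 15, 2280 → Oct 15, 2280: 30 days (September has 30).
Oct 15, 2280 → Nov 5, 2280: 21 days.
Total: 1239 days.

1239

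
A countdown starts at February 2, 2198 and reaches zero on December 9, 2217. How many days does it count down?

Feb 2, 2198 → Feb 2, 2199: 365 days.
Feb 2, 2199 → Feb 2, 2200: 365 days.
Feb 2, 2200 → Feb 2, 2201: 365 days.
Feb 2, 2201 → Feb 2, 2202: 365 days.
Feb 2, 2202 → Feb 2, 2203: 365 days.
Feb 2, 2203 → Feb 2, 2204: 365 days.
Feb 2, 2204 → Feb 2, 2205: 366 days (Feb 29, 2204 is in that span).
Feb 2, 2205 → Feb 2, 2206: 365 days.
Feb 2, 2206 → Feb 2, 2207: 365 days.
Feb 2, 2207 → Feb 2, 2208: 365 days.
Feb 2, 2208 → Feb 2, 2209: 366 days (Feb 29, 2208 is in that span).
Feb 2, 2209 → Feb 2, 2210: 365 days.
Feb 2, 2210 → Feb 2, 2211: 365 days.
Feb 2, 2211 → Feb 2, 2212: 365 days.
Feb 2, 2212 → Feb 2, 2213: 366 days (Feb 29, 2212 is in that span).
Feb 2, 2213 → Feb 2, 2214: 365 days.
Feb 2, 2214 → Feb 2, 2215: 365 days.
Feb 2, 2215 → Feb 2, 2216: 365 days.
Feb 2, 2216 → Feb 2, 2217: 366 days (Feb 29, 2216 is in that span).
Feb 2, 2217 → Mar 2, 2217: 28 days (February has 28).
Mar 2, 2217 → Apr 2, 2217: 31 days (March has 31).
Apr 2, 2217 → May 2, 2217: 30 days (April has 30).
May 2, 2217 → Jun 2, 2217: 31 days (May has 31).
Jun 2, 2217 → Jul 2, 2217: 30 days (June has 30).
Jul 2, 2217 → Aug 2, 2217: 31 days (July has 31).
Aug 2, 2217 → Sep 2, 2217: 31 days (August has 31).
Sep 2, 2217 → Oct 2, 2217: 30 days (September has 30).
Oct 2, 2217 → Nov 2, 2217: 31 days (October has 31).
Nov 2, 2217 → Dec 2, 2217: 30 days (November has 30).
Dec 2, 2217 → Dec 9, 2217: 7 days.
Total: 7249 days.

7249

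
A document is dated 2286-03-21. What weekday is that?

Doomsday rule: the anchor day for the 2200s is Friday. For year 86: 86÷12 = 7 r 2, and 2÷4 = 0, so 7+2+0 = 9.
Friday + 9 ≡ Sunday — that's 2286's doomsday.
In March the doomsday date is Mar 14.
Mar 21 is 7 days after Mar 14; 7 mod 7 = 0, so Sunday + 0 = Sunday.

Sunday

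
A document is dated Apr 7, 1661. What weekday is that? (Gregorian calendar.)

Thursday

Doomsday rule: the anchor day for the 1600s is Tuesday. For year 61: 61÷12 = 5 r 1, and 1÷4 = 0, so 5+1+0 = 6.
Tuesday + 6 ≡ Monday — that's 1661's doomsday.
In April the doomsday date is Apr 4.
Apr 7 is 3 days after Apr 4; 3 mod 7 = 3, so Monday + 3 = Thursday.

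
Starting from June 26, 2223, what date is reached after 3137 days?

January 27, 2232

+366 (one year; includes Feb 29, 2224) → Jun 26, 2224 (2771 left).
+365 (one year) → Jun 26, 2225 (2406 left).
+365 (one year) → Jun 26, 2226 (2041 left).
+365 (one year) → Jun 26, 2227 (1676 left).
+366 (one year; includes Feb 29, 2228) → Jun 26, 2228 (1310 left).
+365 (one year) → Jun 26, 2229 (945 left).
+365 (one year) → Jun 26, 2230 (580 left).
+365 (one year) → Jun 26, 2231 (215 left).
Jun has 30 days: +5 → Jul 1, 2231 (210 left).
Jul has 31 days: +31 → Aug 1, 2231 (179 left).
Aug has 31 days: +31 → Sep 1, 2231 (148 left).
Sep has 30 days: +30 → Oct 1, 2231 (118 left).
Oct has 31 days: +31 → Nov 1, 2231 (87 left).
Nov has 30 days: +30 → Dec 1, 2231 (57 left).
Dec has 31 days: +31 → Jan 1, 2232 (26 left).
+26 → Jan 27, 2232.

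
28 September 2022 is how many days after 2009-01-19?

Jan 19, 2009 → Jan 19, 2010: 365 days.
Jan 19, 2010 → Jan 19, 2011: 365 days.
Jan 19, 2011 → Jan 19, 2012: 365 days.
Jan 19, 2012 → Jan 19, 2013: 366 days (Feb 29, 2012 is in that span).
Jan 19, 2013 → Jan 19, 2014: 365 days.
Jan 19, 2014 → Jan 19, 2015: 365 days.
Jan 19, 2015 → Jan 19, 2016: 365 days.
Jan 19, 2016 → Jan 19, 2017: 366 days (Feb 29, 2016 is in that span).
Jan 19, 2017 → Jan 19, 2018: 365 days.
Jan 19, 2018 → Jan 19, 2019: 365 days.
Jan 19, 2019 → Jan 19, 2020: 365 days.
Jan 19, 2020 → Jan 19, 2021: 366 days (Feb 29, 2020 is in that span).
Jan 19, 2021 → Jan 19, 2022: 365 days.
Jan 19, 2022 → Feb 19, 2022: 31 days (January has 31).
Feb 19, 2022 → Mar 19, 2022: 28 days (February has 28).
Mar 19, 2022 → Apr 19, 2022: 31 days (March has 31).
Apr 19, 2022 → May 19, 2022: 30 days (April has 30).
May 19, 2022 → Jun 19, 2022: 31 days (May has 31).
Jun 19, 2022 → Jul 19, 2022: 30 days (June has 30).
Jul 19, 2022 → Aug 19, 2022: 31 days (July has 31).
Aug 19, 2022 → Sep 19, 2022: 31 days (August has 31).
Sep 19, 2022 → Sep 28, 2022: 9 days.
Total: 5000 days.

5000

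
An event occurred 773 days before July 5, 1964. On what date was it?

May 24, 1962

−366 (one year; includes Feb 29, 1964) → Jul 5, 1963 (407 left).
−365 (one year) → Jul 5, 1962 (42 left).
−5 → Jun 30, 1962 (end of Jun, 30 days; 37 left).
−30 → May 31, 1962 (end of May, 31 days; 7 left).
−7 → May 24, 1962.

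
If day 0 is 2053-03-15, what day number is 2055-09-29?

Mar 15, 2053 → Mar 15, 2054: 365 days.
Mar 15, 2054 → Mar 15, 2055: 365 days.
Mar 15, 2055 → Apr 15, 2055: 31 days (March has 31).
Apr 15, 2055 → May 15, 2055: 30 days (April has 30).
May 15, 2055 → Jun 15, 2055: 31 days (May has 31).
Jun 15, 2055 → Jul 15, 2055: 30 days (June has 30).
Jul 15, 2055 → Aug 15, 2055: 31 days (July has 31).
Aug 15, 2055 → Sep 15, 2055: 31 days (August has 31).
Sep 15, 2055 → Sep 29, 2055: 14 days.
Total: 928 days.

928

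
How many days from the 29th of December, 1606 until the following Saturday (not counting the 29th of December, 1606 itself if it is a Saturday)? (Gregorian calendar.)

Dec 29, 1606 is a Friday.
From Friday to the next Saturday is 1 day.

1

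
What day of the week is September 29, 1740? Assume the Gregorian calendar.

Thursday

Doomsday rule: the anchor day for the 1700s is Sunday. For year 40: 40÷12 = 3 r 4, and 4÷4 = 1, so 3+4+1 = 8.
Sunday + 8 ≡ Monday — that's 1740's doomsday.
In September the doomsday date is Sep 5.
Sep 29 is 24 days after Sep 5; 24 mod 7 = 3, so Monday + 3 = Thursday.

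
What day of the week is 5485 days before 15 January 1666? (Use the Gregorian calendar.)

First find the weekday of Jan 15, 1666. Doomsday rule: the anchor day for the 1600s is Tuesday. For year 66: 66÷12 = 5 r 6, and 6÷4 = 1, so 5+6+1 = 12.
Tuesday + 12 ≡ Sunday — that's 1666's doomsday.
In January the doomsday date is Jan 3 (1666 is not a leap year).
Jan 15 is 12 days after Jan 3; 12 mod 7 = 5, so Sunday + 5 = Friday.
5485 mod 7 = 4, so 5485 days before a Friday is Friday − 4 = Monday.

Monday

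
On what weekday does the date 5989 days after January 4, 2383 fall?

First find the weekday of Jan 4, 2383. Doomsday rule: the anchor day for the 2300s is Wednesday. For year 83: 83÷12 = 6 r 11, and 11÷4 = 2, so 6+11+2 = 19.
Wednesday + 19 ≡ Monday — that's 2383's doomsday.
In January the doomsday date is Jan 3 (2383 is not a leap year).
Jan 4 is 1 day after Jan 3; 1 mod 7 = 1, so Monday + 1 = Tuesday.
5989 mod 7 = 4, so 5989 days after a Tuesday is Tuesday + 4 = Saturday.

Saturday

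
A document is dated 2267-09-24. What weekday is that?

Doomsday rule: the anchor day for the 2200s is Friday. For year 67: 67÷12 = 5 r 7, and 7÷4 = 1, so 5+7+1 = 13.
Friday + 13 ≡ Thursday — that's 2267's doomsday.
In September the doomsday date is Sep 5.
Sep 24 is 19 days after Sep 5; 19 mod 7 = 5, so Thursday + 5 = Tuesday.

Tuesday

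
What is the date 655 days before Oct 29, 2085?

January 13, 2084

−365 (one year) → Oct 29, 2084 (290 left).
−29 → Sep 30, 2084 (end of Sep, 30 days; 261 left).
−30 → Aug 31, 2084 (end of Aug, 31 days; 231 left).
−31 → Jul 31, 2084 (end of Jul, 31 days; 200 left).
−31 → Jun 30, 2084 (end of Jun, 30 days; 169 left).
−30 → May 31, 2084 (end of May, 31 days; 139 left).
−31 → Apr 30, 2084 (end of Apr, 30 days; 108 left).
−30 → Mar 31, 2084 (end of Mar, 31 days; 78 left).
−31 → Feb 29, 2084 (end of Feb, 29 days; 47 left).
−29 → Jan 31, 2084 (end of Jan, 31 days; 18 left).
−18 → Jan 13, 2084.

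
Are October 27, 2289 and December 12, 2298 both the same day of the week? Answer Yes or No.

No

From Oct 27, 2289 to Dec 12, 2298 is 3333 days.
3333 mod 7 = 1, so they are different weekdays.
(Oct 27, 2289 is a Sunday; Dec 12, 2298 is a Monday.)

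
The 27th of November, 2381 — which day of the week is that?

Friday

Doomsday rule: the anchor day for the 2300s is Wednesday. For year 81: 81÷12 = 6 r 9, and 9÷4 = 2, so 6+9+2 = 17.
Wednesday + 17 ≡ Saturday — that's 2381's doomsday.
In November the doomsday date is Nov 7.
Nov 27 is 20 days after Nov 7; 20 mod 7 = 6, so Saturday + 6 = Friday.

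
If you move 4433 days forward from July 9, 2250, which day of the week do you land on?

First find the weekday of Jul 9, 2250. Doomsday rule: the anchor day for the 2200s is Friday. For year 50: 50÷12 = 4 r 2, and 2÷4 = 0, so 4+2+0 = 6.
Friday + 6 ≡ Thursday — that's 2250's doomsday.
In July the doomsday date is Jul 11.
Jul 9 is 2 days before Jul 11; 2 mod 7 = 2, so Thursday − 2 = Tuesday.
4433 mod 7 = 2, so 4433 days after a Tuesday is Tuesday + 2 = Thursday.

Thursday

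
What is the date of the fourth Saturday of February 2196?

February 27, 2196

February 1, 2196 is a Monday.
The first Saturday is therefore February 6 (5 days later).
The fourth Saturday is 6 + 3×7 = February 27.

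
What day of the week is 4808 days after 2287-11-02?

Tuesday

First find the weekday of Nov 2, 2287. Doomsday rule: the anchor day for the 2200s is Friday. For year 87: 87÷12 = 7 r 3, and 3÷4 = 0, so 7+3+0 = 10.
Friday + 10 ≡ Monday — that's 2287's doomsday.
In November the doomsday date is Nov 7.
Nov 2 is 5 days before Nov 7; 5 mod 7 = 5, so Monday − 5 = Wednesday.
4808 mod 7 = 6, so 4808 days after a Wednesday is Wednesday + 6 = Tuesday.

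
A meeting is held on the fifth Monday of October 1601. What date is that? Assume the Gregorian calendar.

October 1, 1601 is a Monday.
The first Monday is therefore October 1 (same day).
The fifth Monday is 1 + 4×7 = October 29.

October 29, 1601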